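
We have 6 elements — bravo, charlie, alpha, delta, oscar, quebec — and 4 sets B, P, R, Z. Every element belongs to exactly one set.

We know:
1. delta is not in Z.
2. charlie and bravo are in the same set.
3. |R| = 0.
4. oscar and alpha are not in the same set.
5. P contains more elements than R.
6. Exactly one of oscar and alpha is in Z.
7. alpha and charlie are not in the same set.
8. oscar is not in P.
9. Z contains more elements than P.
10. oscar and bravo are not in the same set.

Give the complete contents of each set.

B = {bravo, charlie, delta}; P = {alpha}; R = {}; Z = {oscar, quebec}

From (1): delta ∉ Z.
From (8): oscar ∉ P.
(3): R already has 0, so the rest are out.
Suppose bravo ∉ B: no assignment then satisfies all the clues, so bravo ∈ B.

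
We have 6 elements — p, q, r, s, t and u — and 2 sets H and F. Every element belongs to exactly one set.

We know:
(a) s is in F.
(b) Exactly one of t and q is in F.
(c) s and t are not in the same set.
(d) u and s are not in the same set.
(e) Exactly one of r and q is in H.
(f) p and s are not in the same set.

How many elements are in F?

From (a): s ∈ F.
(c): t ∉ F.
(d): u ∉ F.
(f): p ∉ F.
Only one set left: p ∈ H.
Only one set left: t ∈ H.
Only one set left: u ∈ H.
(b) (exactly one): q ∈ F.
(e) (exactly one): r ∈ H.

2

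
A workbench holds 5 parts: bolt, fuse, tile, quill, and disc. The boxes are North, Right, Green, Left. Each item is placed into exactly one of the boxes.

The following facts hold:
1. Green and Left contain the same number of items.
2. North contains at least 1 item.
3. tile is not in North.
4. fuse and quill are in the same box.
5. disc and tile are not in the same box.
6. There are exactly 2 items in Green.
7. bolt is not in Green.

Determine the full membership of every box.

North = {disc}; Right = {}; Green = {fuse, quill}; Left = {bolt, tile}

From (3): tile ∉ North.
From (7): bolt ∉ Green.
Suppose bolt ∈ North: no assignment then satisfies all the clues, so bolt ∉ North.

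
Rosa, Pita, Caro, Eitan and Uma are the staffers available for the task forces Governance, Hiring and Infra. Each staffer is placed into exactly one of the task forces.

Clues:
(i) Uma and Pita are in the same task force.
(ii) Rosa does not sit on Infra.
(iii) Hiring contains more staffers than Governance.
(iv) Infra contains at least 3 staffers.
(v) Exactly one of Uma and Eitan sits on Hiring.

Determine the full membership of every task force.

Governance = {}; Hiring = {Eitan, Rosa}; Infra = {Caro, Pita, Uma}

From (ii): Rosa ∉ Infra.
Suppose Rosa ∈ Governance: no assignment then satisfies all the clues, so Rosa ∉ Governance.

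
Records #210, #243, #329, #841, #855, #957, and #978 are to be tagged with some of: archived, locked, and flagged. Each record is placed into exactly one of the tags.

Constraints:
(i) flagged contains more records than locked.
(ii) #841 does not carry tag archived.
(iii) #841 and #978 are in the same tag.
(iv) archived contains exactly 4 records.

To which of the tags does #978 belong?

#978: flagged

From (ii): #841 ∉ archived.
(iii): #978 matches #841: #978 ∉ archived.
Suppose #978 ∈ locked: no assignment then satisfies all the clues, so #978 ∉ locked.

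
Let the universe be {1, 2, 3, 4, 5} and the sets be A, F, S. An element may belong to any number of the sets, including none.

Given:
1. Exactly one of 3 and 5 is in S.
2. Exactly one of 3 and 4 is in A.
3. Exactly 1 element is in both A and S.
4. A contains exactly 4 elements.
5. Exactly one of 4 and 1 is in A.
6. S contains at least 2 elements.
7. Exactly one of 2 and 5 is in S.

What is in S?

S = {4, 5}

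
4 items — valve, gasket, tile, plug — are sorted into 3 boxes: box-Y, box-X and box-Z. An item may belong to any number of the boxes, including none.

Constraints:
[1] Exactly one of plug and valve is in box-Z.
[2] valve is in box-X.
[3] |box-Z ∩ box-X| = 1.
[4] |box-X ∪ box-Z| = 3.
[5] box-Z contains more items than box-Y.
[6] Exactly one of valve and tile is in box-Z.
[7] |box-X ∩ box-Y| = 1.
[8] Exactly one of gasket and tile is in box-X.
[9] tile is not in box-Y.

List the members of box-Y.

From (2): valve ∈ box-X.
From (9): tile ∉ box-Y.
Suppose valve ∉ box-Y: no assignment then satisfies all the clues, so valve ∈ box-Y.

box-Y = {valve}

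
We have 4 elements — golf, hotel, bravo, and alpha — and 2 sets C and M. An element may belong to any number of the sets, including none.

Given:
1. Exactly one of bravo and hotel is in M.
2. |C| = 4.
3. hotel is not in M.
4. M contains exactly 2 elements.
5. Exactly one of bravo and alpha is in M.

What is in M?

M = {bravo, golf}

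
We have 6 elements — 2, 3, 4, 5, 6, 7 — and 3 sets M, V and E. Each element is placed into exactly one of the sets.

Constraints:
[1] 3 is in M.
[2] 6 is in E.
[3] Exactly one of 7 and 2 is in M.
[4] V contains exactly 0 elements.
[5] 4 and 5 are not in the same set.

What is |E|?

3

From (1): 3 ∈ M.
From (2): 6 ∈ E.
(4): V already has 0, so the rest are out.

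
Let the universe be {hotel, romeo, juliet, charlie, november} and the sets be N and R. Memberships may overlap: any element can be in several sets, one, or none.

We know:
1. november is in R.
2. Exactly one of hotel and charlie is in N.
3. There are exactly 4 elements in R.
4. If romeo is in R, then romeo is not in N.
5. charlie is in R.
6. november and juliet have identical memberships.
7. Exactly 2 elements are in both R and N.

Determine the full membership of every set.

N = {hotel, juliet, november}; R = {charlie, juliet, november, romeo}

From (1): november ∈ R.
From (5): charlie ∈ R.
(6): juliet matches november: juliet ∈ R.
Suppose hotel ∉ N: no assignment then satisfies all the clues, so hotel ∈ N.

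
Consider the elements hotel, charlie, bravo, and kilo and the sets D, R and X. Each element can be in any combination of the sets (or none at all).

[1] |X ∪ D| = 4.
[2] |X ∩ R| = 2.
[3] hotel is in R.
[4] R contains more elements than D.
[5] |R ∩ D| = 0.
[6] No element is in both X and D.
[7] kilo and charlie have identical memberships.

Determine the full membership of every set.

D = {}; R = {bravo, hotel}; X = {bravo, charlie, hotel, kilo}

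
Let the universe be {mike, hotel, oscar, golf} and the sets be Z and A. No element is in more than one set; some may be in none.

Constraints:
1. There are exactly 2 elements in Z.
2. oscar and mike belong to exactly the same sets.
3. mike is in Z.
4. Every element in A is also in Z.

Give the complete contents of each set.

From (3): mike ∈ Z.
(2): oscar matches mike: oscar ∈ Z.
(1): Z already has 2, so the rest are out.
(4) contrapositive: hotel ∉ A.
(4) contrapositive: golf ∉ A.

Z = {mike, oscar}; A = {}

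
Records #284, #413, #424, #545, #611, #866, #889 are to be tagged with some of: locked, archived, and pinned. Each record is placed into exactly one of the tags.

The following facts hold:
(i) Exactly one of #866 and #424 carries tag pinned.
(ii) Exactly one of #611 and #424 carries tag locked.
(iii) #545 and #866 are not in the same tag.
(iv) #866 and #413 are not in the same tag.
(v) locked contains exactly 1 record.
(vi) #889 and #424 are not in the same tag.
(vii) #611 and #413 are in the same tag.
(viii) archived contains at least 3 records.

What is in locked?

locked = {#424}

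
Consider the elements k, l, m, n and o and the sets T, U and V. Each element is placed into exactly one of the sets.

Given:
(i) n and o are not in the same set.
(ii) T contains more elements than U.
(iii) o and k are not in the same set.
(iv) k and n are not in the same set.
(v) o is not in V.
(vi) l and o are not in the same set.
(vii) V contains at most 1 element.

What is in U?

U = {o}

From (v): o ∉ V.
Suppose k ∈ U: no assignment then satisfies all the clues, so k ∉ U.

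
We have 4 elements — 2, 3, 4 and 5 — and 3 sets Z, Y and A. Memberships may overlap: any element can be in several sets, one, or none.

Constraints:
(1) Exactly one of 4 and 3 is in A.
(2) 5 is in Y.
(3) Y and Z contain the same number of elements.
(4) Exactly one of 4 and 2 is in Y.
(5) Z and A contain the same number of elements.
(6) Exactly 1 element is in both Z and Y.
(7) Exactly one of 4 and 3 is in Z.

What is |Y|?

2

From (2): 5 ∈ Y.
Suppose 3 ∈ Y: no assignment then satisfies all the clues, so 3 ∉ Y.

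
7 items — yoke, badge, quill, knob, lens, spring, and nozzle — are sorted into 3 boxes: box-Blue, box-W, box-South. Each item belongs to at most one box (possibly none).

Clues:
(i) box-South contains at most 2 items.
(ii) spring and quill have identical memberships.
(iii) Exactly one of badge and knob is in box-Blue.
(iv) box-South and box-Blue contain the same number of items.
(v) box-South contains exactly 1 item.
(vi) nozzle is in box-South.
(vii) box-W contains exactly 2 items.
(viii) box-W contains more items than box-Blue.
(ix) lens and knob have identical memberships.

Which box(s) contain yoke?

yoke: none

From (vi): nozzle ∈ box-South.
(v): box-South already has 1, so the rest are out.
Suppose yoke ∈ box-Blue: no assignment then satisfies all the clues, so yoke ∉ box-Blue.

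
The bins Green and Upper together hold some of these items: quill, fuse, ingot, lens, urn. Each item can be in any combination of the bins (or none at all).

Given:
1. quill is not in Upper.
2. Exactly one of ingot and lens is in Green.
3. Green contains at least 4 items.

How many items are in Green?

4

From (1): quill ∉ Upper.
Suppose quill ∉ Green: no assignment then satisfies all the clues, so quill ∈ Green.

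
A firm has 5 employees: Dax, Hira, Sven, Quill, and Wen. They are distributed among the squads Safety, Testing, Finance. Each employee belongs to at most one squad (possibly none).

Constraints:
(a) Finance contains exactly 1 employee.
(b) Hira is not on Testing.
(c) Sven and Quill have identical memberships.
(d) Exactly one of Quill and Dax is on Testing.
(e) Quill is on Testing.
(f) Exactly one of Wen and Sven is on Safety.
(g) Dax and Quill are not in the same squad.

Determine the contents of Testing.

From (b): Hira ∉ Testing.
From (e): Quill ∈ Testing.
(c): Sven matches Quill: Sven ∉ Safety.
(c): Sven matches Quill: Sven ∈ Testing.
(d) (exactly one): Dax ∉ Testing.
(f) (exactly one): Wen ∈ Safety.

Testing = {Quill, Sven}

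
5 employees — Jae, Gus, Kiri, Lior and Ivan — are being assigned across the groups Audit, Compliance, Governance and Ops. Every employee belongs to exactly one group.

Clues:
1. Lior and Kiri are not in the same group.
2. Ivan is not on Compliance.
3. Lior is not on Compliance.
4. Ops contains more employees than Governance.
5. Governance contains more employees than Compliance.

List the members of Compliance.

Compliance = {}

From (2): Ivan ∉ Compliance.
From (3): Lior ∉ Compliance.
Suppose Jae ∈ Compliance: no assignment then satisfies all the clues, so Jae ∉ Compliance.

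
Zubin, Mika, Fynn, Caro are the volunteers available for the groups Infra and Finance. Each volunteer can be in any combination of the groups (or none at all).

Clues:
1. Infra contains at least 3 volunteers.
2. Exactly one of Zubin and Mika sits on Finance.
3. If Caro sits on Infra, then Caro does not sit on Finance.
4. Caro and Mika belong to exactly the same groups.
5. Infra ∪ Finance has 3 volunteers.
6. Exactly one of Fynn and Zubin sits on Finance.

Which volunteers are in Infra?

Infra = {Caro, Mika, Zubin}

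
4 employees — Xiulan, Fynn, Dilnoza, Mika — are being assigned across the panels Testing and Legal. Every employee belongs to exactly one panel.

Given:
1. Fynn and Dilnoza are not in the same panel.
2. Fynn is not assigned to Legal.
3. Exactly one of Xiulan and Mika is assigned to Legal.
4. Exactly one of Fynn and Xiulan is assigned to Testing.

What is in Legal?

Legal = {Dilnoza, Xiulan}

From (2): Fynn ∉ Legal.
Only one panel left: Fynn ∈ Testing.
(1): Dilnoza ∉ Testing.
(4) (exactly one): Xiulan ∉ Testing.
Only one panel left: Xiulan ∈ Legal.
Only one panel left: Dilnoza ∈ Legal.
(3) (exactly one): Mika ∉ Legal.
Only one panel left: Mika ∈ Testing.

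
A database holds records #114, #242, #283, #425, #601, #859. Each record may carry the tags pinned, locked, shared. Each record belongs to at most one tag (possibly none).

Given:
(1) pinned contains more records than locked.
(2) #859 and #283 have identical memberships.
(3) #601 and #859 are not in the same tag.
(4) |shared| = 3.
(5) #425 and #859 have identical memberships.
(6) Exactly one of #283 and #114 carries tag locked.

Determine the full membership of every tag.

pinned = {#242, #601}; locked = {#114}; shared = {#283, #425, #859}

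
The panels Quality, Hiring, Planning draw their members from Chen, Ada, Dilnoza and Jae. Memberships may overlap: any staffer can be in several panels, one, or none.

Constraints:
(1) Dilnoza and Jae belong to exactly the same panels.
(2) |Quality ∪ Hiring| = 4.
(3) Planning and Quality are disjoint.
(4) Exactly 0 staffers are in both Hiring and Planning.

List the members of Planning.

Planning = {}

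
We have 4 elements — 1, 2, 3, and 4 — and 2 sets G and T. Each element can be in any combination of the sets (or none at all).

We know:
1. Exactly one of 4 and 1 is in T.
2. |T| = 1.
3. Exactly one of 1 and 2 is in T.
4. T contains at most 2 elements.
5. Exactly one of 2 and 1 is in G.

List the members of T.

T = {1}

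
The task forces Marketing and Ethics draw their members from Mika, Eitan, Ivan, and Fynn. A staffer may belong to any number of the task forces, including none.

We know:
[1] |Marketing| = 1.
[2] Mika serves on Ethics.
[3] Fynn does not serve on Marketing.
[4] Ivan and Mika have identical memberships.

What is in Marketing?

Marketing = {Eitan}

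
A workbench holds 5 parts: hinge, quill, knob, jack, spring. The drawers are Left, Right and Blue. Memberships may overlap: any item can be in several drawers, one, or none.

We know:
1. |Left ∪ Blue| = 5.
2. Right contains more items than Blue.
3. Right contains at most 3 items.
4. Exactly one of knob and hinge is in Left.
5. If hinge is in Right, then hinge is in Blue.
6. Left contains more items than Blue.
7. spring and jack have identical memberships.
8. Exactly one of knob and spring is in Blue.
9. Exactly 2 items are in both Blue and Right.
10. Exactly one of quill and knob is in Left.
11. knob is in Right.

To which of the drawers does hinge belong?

hinge: Blue, Left, Right

From (11): knob ∈ Right.
Suppose hinge ∉ Left: no assignment then satisfies all the clues, so hinge ∈ Left.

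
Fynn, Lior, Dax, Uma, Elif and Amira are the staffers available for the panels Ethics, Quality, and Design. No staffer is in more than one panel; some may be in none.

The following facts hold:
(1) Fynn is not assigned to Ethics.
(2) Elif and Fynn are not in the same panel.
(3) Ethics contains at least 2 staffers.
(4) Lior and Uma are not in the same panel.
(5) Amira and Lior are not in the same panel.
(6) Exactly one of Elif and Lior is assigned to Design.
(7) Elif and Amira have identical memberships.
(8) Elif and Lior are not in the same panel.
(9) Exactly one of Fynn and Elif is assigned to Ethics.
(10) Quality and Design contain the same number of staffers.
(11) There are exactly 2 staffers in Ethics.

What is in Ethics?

From (1): Fynn ∉ Ethics.
(9) (exactly one): Elif ∈ Ethics.
(6) (exactly one): Lior ∈ Design.
(7): Amira matches Elif: Amira ∈ Ethics.
(11): Ethics already has 2, so the rest are out.
(4): Uma ∉ Design.

Ethics = {Amira, Elif}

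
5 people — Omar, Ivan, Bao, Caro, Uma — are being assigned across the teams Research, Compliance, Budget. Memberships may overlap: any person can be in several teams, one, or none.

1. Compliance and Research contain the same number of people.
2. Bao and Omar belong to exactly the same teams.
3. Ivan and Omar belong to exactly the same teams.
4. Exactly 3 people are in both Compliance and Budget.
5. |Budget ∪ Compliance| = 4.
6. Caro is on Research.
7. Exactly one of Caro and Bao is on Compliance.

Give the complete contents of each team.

Research = {Bao, Caro, Ivan, Omar}; Compliance = {Bao, Ivan, Omar, Uma}; Budget = {Bao, Ivan, Omar}

From (6): Caro ∈ Research.
Suppose Omar ∉ Research: no assignment then satisfies all the clues, so Omar ∈ Research.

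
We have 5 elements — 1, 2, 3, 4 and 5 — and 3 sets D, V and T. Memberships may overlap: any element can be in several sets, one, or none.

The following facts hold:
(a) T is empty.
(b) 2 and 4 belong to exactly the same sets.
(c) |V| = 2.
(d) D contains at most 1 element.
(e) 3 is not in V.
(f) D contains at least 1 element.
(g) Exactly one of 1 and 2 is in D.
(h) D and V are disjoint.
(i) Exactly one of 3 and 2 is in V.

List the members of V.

V = {2, 4}

From (e): 3 ∉ V.
(a): T already has 0, so the rest are out.
(i) (exactly one): 2 ∈ V.
(b): 4 matches 2: 4 ∈ V.
(c): V already has 2, so the rest are out.
(h) (disjoint): 2 ∉ D.
(h) (disjoint): 4 ∉ D.
(g) (exactly one): 1 ∈ D.
(d): D already has 1, so the rest are out.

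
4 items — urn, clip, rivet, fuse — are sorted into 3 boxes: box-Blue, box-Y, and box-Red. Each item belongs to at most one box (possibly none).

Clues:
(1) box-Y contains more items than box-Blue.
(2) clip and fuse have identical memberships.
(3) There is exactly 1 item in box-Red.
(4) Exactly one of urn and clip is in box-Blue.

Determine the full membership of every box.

box-Blue = {urn}; box-Y = {clip, fuse}; box-Red = {rivet}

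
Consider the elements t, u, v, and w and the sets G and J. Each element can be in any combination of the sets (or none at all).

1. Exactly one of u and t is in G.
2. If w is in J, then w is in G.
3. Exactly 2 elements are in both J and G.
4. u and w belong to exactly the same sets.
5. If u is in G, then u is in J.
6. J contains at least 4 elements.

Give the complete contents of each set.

G = {u, w}; J = {t, u, v, w}

(6): only 4 candidates remain for J, so all are in.
(2): w ∈ G.
(4): u matches w: u ∈ G.
(1) (exactly one): t ∉ G.
Suppose v ∈ G: no assignment then satisfies all the clues, so v ∉ G.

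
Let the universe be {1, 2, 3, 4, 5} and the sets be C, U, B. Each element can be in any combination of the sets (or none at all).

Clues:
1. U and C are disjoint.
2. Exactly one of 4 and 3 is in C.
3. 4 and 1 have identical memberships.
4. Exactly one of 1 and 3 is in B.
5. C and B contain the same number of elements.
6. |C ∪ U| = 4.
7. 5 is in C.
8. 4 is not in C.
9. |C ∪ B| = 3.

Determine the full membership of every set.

C = {3, 5}; U = {1, 4}; B = {2, 3}

From (7): 5 ∈ C.
From (8): 4 ∉ C.
(1) (disjoint): 5 ∉ U.
(2) (exactly one): 3 ∈ C.
(3): 1 matches 4: 1 ∉ C.
(1) (disjoint): 3 ∉ U.
Suppose 1 ∉ U: no assignment then satisfies all the clues, so 1 ∈ U.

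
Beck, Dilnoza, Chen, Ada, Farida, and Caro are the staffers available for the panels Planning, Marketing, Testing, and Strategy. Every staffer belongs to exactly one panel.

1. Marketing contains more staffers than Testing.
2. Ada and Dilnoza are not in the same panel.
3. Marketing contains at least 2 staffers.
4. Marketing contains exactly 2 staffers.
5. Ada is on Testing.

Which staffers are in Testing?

From (5): Ada ∈ Testing.
(2): Dilnoza ∉ Testing.
Suppose Beck ∈ Testing: no assignment then satisfies all the clues, so Beck ∉ Testing.

Testing = {Ada}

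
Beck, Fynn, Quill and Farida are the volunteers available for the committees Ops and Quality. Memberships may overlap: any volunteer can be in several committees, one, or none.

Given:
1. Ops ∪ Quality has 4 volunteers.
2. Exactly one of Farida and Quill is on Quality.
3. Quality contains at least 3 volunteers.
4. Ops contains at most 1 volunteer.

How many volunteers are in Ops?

1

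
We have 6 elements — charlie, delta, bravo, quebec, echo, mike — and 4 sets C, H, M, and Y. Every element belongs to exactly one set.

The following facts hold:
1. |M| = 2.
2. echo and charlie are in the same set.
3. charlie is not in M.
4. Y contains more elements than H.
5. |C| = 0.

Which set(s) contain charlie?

charlie: Y

From (3): charlie ∉ M.
(2): echo matches charlie: echo ∉ M.
(5): C already has 0, so the rest are out.
Suppose charlie ∈ H: no assignment then satisfies all the clues, so charlie ∉ H.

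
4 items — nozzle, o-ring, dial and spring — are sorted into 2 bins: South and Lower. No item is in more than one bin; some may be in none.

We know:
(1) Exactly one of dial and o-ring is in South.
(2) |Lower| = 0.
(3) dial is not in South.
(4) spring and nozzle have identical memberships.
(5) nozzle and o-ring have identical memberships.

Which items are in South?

From (3): dial ∉ South.
(1) (exactly one): o-ring ∈ South.
(2): Lower already has 0, so the rest are out.
(5): nozzle matches o-ring: nozzle ∈ South.
(4): spring matches nozzle: spring ∈ South.

South = {nozzle, o-ring, spring}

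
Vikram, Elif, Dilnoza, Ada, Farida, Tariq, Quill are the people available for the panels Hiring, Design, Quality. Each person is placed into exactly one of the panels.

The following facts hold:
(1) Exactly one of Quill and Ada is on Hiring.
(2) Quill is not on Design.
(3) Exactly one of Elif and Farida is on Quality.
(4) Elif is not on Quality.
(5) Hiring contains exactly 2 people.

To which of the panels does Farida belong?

Farida: Quality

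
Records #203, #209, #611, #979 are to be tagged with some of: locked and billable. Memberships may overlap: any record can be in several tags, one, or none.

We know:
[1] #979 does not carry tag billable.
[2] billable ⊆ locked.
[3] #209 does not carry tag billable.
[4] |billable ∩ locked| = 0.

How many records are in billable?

0

From (1): #979 ∉ billable.
From (3): #209 ∉ billable.
Suppose #203 ∈ billable: no assignment then satisfies all the clues, so #203 ∉ billable.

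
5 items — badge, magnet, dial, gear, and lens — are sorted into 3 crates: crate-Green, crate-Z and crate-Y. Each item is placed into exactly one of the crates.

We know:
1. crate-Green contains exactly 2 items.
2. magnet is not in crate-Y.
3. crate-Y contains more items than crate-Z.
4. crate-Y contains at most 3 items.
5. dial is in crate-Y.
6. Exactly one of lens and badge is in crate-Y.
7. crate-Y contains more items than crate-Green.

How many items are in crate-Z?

0

From (2): magnet ∉ crate-Y.
From (5): dial ∈ crate-Y.
Suppose badge ∈ crate-Z: no assignment then satisfies all the clues, so badge ∉ crate-Z.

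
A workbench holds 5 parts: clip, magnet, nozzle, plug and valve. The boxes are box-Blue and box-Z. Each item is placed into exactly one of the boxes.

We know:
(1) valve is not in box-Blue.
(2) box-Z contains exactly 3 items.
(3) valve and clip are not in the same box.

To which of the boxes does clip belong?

From (1): valve ∉ box-Blue.
Only one box left: valve ∈ box-Z.
(3): clip ∉ box-Z.
Only one box left: clip ∈ box-Blue.

clip: box-Blue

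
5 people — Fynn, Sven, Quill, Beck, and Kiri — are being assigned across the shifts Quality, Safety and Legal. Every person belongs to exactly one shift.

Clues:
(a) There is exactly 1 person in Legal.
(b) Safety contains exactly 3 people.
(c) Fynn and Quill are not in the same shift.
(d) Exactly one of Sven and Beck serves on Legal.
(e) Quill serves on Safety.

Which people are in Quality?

Quality = {Fynn}

From (e): Quill ∈ Safety.
(c): Fynn ∉ Safety.
Suppose Fynn ∉ Quality: no assignment then satisfies all the clues, so Fynn ∈ Quality.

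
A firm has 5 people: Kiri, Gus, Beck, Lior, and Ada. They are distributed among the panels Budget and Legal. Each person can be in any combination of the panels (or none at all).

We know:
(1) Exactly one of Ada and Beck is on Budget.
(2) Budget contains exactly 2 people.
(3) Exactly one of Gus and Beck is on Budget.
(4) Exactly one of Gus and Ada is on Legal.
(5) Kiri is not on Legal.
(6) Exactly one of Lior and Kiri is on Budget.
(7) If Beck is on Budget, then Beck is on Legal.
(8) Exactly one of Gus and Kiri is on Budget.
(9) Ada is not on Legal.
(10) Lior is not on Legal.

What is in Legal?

Legal = {Beck, Gus}

From (5): Kiri ∉ Legal.
From (9): Ada ∉ Legal.
From (10): Lior ∉ Legal.
(4) (exactly one): Gus ∈ Legal.
Suppose Beck ∉ Legal: no assignment then satisfies all the clues, so Beck ∈ Legal.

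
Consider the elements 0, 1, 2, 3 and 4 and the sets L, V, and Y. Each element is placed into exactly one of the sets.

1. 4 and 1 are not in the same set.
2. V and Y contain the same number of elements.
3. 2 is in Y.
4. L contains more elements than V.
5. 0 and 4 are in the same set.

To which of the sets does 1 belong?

1: V

From (3): 2 ∈ Y.
Suppose 1 ∈ L: no assignment then satisfies all the clues, so 1 ∉ L.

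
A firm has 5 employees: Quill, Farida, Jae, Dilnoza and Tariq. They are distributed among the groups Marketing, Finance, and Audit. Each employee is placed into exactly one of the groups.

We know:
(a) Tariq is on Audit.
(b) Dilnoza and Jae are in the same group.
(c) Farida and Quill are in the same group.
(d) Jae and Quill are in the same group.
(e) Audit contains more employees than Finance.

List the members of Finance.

Finance = {}

From (a): Tariq ∈ Audit.
Suppose Quill ∈ Finance: no assignment then satisfies all the clues, so Quill ∉ Finance.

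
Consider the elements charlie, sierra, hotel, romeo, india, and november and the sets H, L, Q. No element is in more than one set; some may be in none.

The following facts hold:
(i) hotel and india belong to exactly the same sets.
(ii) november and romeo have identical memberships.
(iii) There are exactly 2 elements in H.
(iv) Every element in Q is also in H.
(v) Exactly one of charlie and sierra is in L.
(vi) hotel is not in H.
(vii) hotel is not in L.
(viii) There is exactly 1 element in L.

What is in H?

H = {november, romeo}

From (vi): hotel ∉ H.
From (vii): hotel ∉ L.
(i): india matches hotel: india ∉ H.
(i): india matches hotel: india ∉ L.
(iv) contrapositive: hotel ∉ Q.
(iv) contrapositive: india ∉ Q.
Suppose charlie ∈ H: no assignment then satisfies all the clues, so charlie ∉ H.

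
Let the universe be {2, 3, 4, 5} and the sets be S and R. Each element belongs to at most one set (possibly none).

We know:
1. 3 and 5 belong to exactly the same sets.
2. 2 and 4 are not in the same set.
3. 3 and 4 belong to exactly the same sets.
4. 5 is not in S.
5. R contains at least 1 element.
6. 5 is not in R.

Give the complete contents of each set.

From (4): 5 ∉ S.
From (6): 5 ∉ R.
(1): 3 matches 5: 3 ∉ S.
(1): 3 matches 5: 3 ∉ R.
(3): 4 matches 3: 4 ∉ S.
(3): 4 matches 3: 4 ∉ R.
(5): only 1 candidates remain for R, so all are in.

S = {}; R = {2}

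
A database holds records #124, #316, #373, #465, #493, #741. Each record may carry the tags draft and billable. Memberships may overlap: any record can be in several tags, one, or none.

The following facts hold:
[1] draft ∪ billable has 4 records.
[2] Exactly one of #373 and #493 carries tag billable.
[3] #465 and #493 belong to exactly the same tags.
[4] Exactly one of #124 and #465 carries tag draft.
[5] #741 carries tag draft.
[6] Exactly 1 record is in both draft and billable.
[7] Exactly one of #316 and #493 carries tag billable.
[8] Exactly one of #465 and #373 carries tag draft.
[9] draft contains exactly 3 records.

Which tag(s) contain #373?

#373: billable, draft

From (5): #741 ∈ draft.
Suppose #373 ∉ draft: no assignment then satisfies all the clues, so #373 ∈ draft.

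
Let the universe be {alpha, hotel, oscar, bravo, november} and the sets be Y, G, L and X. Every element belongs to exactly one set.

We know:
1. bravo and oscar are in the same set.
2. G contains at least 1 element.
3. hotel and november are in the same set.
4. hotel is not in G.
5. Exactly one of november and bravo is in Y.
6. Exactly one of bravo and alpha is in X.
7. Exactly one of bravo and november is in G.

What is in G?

G = {bravo, oscar}

From (4): hotel ∉ G.
(3): november matches hotel: november ∉ G.
(7) (exactly one): bravo ∈ G.
(1): oscar matches bravo: oscar ∉ Y.
(1): oscar matches bravo: oscar ∈ G.
(5) (exactly one): november ∈ Y.
(6) (exactly one): alpha ∈ X.
(3): hotel matches november: hotel ∈ Y.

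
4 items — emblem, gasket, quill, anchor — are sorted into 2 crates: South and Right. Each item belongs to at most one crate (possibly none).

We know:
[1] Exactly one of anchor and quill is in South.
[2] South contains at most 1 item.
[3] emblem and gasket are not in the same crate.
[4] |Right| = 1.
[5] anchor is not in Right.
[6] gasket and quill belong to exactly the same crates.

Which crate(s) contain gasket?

gasket: none

From (5): anchor ∉ Right.
Suppose gasket ∈ South: no assignment then satisfies all the clues, so gasket ∉ South.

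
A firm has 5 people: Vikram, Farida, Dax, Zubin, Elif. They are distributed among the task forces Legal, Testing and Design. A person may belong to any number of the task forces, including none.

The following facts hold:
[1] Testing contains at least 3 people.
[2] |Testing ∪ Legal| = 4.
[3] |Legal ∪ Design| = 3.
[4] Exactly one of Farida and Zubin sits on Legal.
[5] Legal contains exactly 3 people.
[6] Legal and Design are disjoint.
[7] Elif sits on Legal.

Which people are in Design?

Design = {}

From (7): Elif ∈ Legal.
(6) (disjoint): Elif ∉ Design.
Suppose Vikram ∈ Design: no assignment then satisfies all the clues, so Vikram ∉ Design.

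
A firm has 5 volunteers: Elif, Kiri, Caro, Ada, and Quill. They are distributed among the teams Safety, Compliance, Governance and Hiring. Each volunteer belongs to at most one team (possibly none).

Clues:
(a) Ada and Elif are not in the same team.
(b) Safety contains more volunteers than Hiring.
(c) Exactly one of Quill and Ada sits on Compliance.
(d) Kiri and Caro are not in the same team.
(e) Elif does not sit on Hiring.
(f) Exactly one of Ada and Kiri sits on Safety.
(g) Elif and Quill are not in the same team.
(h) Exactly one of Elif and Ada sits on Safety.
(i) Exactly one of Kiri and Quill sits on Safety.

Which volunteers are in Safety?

Safety = {Elif, Kiri}

From (e): Elif ∉ Hiring.
Suppose Elif ∉ Safety: no assignment then satisfies all the clues, so Elif ∈ Safety.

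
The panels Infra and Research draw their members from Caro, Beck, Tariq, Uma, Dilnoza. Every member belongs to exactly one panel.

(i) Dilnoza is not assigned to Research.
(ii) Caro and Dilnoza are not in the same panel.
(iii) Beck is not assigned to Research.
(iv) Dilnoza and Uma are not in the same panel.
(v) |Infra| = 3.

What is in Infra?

From (i): Dilnoza ∉ Research.
From (iii): Beck ∉ Research.
Only one panel left: Beck ∈ Infra.
Only one panel left: Dilnoza ∈ Infra.
(ii): Caro ∉ Infra.
(iv): Uma ∉ Infra.
(v): only 3 candidates remain for Infra, so all are in.
Only one panel left: Caro ∈ Research.
Only one panel left: Uma ∈ Research.

Infra = {Beck, Dilnoza, Tariq}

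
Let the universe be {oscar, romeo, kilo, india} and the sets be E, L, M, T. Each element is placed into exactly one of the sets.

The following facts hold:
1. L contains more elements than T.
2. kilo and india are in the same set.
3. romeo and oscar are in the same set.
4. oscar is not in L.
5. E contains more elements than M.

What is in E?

E = {oscar, romeo}

From (4): oscar ∉ L.
(3): romeo matches oscar: romeo ∉ L.
Suppose oscar ∉ E: no assignment then satisfies all the clues, so oscar ∈ E.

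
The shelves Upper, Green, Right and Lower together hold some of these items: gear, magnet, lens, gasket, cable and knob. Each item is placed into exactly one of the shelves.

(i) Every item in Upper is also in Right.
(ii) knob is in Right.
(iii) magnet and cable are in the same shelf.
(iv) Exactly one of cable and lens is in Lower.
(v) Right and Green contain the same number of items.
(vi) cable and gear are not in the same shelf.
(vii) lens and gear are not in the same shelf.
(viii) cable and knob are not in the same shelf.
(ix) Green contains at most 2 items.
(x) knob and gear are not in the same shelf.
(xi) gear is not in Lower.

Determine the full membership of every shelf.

Upper = {}; Green = {gasket, gear}; Right = {knob, lens}; Lower = {cable, magnet}

From (ii): knob ∈ Right.
From (xi): gear ∉ Lower.
(viii): cable ∉ Right.
(x): gear ∉ Right.
(i) contrapositive: gear ∉ Upper.
(i) contrapositive: cable ∉ Upper.
(iii): magnet matches cable: magnet ∉ Upper.
(iii): magnet matches cable: magnet ∉ Right.
Only one shelf left: gear ∈ Green.
(vi): cable ∉ Green.
(vii): lens ∉ Green.
Suppose lens ∈ Upper: no assignment then satisfies all the clues, so lens ∉ Upper.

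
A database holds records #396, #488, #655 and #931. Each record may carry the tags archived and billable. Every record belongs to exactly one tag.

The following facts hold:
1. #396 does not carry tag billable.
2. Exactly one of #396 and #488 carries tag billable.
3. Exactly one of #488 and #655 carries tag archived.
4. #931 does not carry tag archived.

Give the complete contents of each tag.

From (1): #396 ∉ billable.
From (4): #931 ∉ archived.
(2) (exactly one): #488 ∈ billable.
(3) (exactly one): #655 ∈ archived.
Only one tag left: #396 ∈ archived.
Only one tag left: #931 ∈ billable.

archived = {#396, #655}; billable = {#488, #931}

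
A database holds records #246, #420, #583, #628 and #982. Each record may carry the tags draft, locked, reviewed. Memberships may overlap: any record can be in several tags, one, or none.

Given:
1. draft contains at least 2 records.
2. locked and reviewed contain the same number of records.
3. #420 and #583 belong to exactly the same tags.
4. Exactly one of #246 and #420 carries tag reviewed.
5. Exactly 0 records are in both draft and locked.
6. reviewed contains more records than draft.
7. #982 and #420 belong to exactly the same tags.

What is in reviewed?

reviewed = {#420, #583, #982}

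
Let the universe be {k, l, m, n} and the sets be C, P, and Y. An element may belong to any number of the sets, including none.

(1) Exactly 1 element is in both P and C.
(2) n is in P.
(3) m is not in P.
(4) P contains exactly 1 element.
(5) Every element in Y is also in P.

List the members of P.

From (2): n ∈ P.
From (3): m ∉ P.
(4): P already has 1, so the rest are out.
(5) contrapositive: k ∉ Y.
(5) contrapositive: l ∉ Y.
(5) contrapositive: m ∉ Y.

P = {n}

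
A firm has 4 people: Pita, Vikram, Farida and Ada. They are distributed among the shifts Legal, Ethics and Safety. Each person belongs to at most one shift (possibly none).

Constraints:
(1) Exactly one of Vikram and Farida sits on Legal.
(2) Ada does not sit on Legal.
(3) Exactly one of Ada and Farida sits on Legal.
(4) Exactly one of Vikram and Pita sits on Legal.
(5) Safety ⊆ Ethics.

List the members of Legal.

Legal = {Farida, Pita}

From (2): Ada ∉ Legal.
(3) (exactly one): Farida ∈ Legal.
(1) (exactly one): Vikram ∉ Legal.
(4) (exactly one): Pita ∈ Legal.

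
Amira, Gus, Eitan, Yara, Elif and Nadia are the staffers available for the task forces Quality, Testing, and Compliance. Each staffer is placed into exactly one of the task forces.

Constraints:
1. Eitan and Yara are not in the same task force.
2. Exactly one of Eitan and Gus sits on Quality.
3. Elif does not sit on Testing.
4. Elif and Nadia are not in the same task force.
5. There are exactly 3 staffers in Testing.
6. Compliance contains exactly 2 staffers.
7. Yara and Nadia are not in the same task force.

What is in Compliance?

Compliance = {Elif, Yara}

From (3): Elif ∉ Testing.
Suppose Amira ∈ Compliance: no assignment then satisfies all the clues, so Amira ∉ Compliance.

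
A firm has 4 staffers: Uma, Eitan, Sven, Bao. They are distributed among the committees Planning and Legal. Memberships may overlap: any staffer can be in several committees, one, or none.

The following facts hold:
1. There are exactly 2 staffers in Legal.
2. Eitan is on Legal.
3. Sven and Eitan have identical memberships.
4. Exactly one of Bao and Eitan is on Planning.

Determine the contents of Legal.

From (2): Eitan ∈ Legal.
(3): Sven matches Eitan: Sven ∈ Legal.
(1): Legal already has 2, so the rest are out.

Legal = {Eitan, Sven}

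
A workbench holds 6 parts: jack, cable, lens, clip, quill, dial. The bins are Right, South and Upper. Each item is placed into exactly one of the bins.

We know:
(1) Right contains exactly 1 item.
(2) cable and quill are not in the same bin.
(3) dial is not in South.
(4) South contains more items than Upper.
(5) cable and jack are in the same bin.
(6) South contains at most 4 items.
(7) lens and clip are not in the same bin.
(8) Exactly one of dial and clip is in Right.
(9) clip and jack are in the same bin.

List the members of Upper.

Upper = {lens, quill}

From (3): dial ∉ South.
Suppose jack ∈ Upper: no assignment then satisfies all the clues, so jack ∉ Upper.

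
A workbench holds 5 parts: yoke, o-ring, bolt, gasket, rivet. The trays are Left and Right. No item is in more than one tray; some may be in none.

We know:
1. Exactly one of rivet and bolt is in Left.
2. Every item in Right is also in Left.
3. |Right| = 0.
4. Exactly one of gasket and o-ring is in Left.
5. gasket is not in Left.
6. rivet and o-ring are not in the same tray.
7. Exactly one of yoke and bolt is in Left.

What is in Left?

From (5): gasket ∉ Left.
(2) contrapositive: gasket ∉ Right.
(3): Right already has 0, so the rest are out.
(4) (exactly one): o-ring ∈ Left.
(6): rivet ∉ Left.
(1) (exactly one): bolt ∈ Left.
(7) (exactly one): yoke ∉ Left.

Left = {bolt, o-ring}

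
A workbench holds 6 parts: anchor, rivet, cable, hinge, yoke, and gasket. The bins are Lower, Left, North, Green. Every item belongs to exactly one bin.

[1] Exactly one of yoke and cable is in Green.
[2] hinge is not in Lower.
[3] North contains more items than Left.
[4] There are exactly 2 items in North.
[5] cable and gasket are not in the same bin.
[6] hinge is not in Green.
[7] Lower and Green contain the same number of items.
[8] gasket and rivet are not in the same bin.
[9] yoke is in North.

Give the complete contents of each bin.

Lower = {anchor, gasket}; Left = {}; North = {hinge, yoke}; Green = {cable, rivet}

From (2): hinge ∉ Lower.
From (6): hinge ∉ Green.
From (9): yoke ∈ North.
(1) (exactly one): cable ∈ Green.
(5): gasket ∉ Green.
Suppose anchor ∉ Lower: no assignment then satisfies all the clues, so anchor ∈ Lower.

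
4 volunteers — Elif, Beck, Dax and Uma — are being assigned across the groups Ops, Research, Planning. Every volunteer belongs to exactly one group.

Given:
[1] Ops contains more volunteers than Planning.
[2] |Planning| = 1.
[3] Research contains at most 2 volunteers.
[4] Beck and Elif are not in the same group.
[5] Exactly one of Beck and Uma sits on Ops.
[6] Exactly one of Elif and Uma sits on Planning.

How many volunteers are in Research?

1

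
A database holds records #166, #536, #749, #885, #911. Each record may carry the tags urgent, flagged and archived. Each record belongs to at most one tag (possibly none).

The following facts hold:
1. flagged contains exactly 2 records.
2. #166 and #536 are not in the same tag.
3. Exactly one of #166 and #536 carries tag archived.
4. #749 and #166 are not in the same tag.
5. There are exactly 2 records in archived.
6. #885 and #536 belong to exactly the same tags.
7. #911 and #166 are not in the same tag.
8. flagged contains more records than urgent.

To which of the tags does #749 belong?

#749: flagged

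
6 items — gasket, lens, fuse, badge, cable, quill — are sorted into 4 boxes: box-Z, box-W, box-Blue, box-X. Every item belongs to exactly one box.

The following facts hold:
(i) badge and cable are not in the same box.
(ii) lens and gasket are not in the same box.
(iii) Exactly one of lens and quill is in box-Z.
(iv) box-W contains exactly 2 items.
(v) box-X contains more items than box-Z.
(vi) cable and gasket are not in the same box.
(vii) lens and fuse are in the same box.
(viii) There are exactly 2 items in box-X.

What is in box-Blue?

box-Blue = {cable}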